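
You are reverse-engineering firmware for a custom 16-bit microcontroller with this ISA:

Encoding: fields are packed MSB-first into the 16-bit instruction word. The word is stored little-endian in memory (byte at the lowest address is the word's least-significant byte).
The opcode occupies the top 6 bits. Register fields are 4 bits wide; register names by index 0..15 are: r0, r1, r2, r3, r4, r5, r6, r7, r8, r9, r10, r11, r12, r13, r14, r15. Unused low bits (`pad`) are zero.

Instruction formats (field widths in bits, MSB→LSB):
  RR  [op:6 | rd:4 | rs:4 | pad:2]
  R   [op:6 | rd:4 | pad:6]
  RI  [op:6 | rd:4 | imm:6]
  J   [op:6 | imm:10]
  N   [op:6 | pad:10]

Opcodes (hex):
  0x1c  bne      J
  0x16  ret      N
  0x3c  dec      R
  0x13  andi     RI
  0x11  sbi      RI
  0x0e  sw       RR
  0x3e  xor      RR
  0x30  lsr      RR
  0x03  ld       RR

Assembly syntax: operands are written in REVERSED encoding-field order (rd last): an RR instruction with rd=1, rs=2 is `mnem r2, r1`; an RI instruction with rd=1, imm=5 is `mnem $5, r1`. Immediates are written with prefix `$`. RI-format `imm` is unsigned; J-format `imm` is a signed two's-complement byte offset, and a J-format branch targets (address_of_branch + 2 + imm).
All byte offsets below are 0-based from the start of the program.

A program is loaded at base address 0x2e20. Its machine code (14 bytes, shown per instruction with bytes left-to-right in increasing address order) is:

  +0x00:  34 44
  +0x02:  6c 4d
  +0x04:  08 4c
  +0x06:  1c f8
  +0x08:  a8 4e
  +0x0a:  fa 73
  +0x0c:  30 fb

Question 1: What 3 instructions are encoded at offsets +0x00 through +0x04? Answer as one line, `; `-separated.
sbi $52, r0; andi $44, r5; andi $8, r0

off 0x00: read 34 44 as little → 0x4434
  opcode bits[15:10]=0x11: sbi/RI
  [9:6] rd=0 = r0
  [5:0] imm=52 = $52
off 0x02: read 6c 4d as little → 0x4d6c
  opcode bits[15:10]=0x13: andi/RI
  [9:6] rd=5 = r5
  [5:0] imm=44 = $44
off 0x04: read 08 4c as little → 0x4c08
  opcode bits[15:10]=0x13: andi/RI
  [9:6] rd=0 = r0
  [5:0] imm=8 = $8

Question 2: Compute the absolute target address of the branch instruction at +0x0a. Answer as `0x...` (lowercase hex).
@+0a  little-endian(fa 73) = 0x73fa
  op=0x73fa>>10=0x1c ⇒ bne (J)
  imm@[9:0]=0x3fa (s10→-6) ⇒ $-6
  target = base 0x2e20 + off 0x0a + 2 + imm -6 = 0x2e26

0x2e26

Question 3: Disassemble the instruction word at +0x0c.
+0x0c: 30 fb ⇒ word 0xfb30 (little)
  opcode bits[15:10]=0x3e: xor/RR
  rd: (w>>6)&0xf=0xc → r12
  rs: (w>>2)&0xf=0xc → r12

xor r12, r12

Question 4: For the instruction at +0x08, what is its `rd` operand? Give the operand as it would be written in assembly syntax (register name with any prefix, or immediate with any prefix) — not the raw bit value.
r10

+0x08: a8 4e ⇒ word 0x4ea8 (little)
  top 6b → 0x13 → andi [RI]
  rd: (w>>6)&0xf=0xa → r10
  imm: (w>>0)&0x3f=0x28 → $40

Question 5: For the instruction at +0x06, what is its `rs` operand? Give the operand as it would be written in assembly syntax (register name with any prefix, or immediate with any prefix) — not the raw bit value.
r7

+0x06: 1c f8 ⇒ word 0xf81c (little)
  opcode bits[15:10]=0x3e: xor/RR
  [9:6] rd=0 = r0
  [5:2] rs=7 = r7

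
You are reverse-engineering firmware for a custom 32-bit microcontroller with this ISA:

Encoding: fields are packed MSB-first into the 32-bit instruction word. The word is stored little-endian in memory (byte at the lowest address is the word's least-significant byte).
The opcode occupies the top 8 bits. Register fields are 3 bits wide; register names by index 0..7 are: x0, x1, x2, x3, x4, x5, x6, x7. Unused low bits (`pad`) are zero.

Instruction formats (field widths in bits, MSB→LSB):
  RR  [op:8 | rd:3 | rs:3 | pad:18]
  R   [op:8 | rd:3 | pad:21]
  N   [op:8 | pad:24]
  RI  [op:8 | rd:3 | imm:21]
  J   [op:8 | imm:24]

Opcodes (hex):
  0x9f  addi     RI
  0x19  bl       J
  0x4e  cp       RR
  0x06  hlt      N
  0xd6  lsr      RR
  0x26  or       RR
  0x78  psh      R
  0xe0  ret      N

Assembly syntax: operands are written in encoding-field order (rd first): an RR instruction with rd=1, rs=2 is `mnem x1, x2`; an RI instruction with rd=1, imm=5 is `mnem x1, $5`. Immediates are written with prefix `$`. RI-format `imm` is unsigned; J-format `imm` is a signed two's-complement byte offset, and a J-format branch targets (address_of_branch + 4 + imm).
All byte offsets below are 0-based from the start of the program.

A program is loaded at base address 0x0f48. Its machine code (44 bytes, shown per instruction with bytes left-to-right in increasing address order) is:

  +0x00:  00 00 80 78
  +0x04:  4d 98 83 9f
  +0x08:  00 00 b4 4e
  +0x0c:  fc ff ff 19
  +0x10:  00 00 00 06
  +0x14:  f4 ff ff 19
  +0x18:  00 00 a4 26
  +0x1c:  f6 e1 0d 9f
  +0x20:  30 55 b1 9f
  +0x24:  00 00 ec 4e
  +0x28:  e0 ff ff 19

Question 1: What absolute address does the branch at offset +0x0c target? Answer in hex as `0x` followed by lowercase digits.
0x0f54

+0x0c: fc ff ff 19 ⇒ word 0x19fffffc (little)
  top 8b → 0x19 → bl [J]
  imm: (w>>0)&0xffffff=0xfffffc (s24→-4) → $-4
  target = base 0x0f48 + off 0x0c + 4 + imm -4 = 0x0f54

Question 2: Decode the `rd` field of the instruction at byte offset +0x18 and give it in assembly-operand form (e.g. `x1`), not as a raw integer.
x5

[18] 00 00 a4 26 → 0x26a40000
  top 8b → 0x26 → or [RR]
  [23:21] rd=5 = x5
  [20:18] rs=1 = x1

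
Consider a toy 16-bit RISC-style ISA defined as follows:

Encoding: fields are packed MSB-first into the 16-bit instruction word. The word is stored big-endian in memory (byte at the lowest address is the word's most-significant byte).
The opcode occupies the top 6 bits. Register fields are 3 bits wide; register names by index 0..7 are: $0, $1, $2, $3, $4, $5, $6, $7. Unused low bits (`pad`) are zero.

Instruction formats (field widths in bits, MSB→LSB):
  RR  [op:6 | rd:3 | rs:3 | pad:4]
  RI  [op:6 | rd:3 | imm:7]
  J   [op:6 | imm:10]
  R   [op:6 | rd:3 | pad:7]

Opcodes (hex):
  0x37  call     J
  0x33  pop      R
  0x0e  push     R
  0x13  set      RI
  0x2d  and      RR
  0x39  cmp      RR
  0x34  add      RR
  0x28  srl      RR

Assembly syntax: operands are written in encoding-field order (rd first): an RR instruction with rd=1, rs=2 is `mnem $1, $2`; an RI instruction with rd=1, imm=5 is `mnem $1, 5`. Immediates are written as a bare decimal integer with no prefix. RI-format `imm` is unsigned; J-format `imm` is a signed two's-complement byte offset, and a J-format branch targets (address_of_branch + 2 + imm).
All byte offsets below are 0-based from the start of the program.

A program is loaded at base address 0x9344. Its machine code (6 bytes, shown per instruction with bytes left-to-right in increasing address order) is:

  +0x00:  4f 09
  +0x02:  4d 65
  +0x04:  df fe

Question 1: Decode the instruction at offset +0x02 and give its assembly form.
[02] 4d 65 → 0x4d65
  opcode bits[15:10]=0x13: set/RI
  [9:7] rd=2 = $2
  [6:0] imm=101 = 101

set $2, 101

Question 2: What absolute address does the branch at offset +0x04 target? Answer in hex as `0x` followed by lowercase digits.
off 0x04: read df fe as big → 0xdffe
  op=0xdffe>>10=0x37 ⇒ call (J)
  imm: (w>>0)&0x3ff=0x3fe (s10→-2) → -2
  target = base 0x9344 + off 0x04 + 2 + imm -2 = 0x9348

0x9348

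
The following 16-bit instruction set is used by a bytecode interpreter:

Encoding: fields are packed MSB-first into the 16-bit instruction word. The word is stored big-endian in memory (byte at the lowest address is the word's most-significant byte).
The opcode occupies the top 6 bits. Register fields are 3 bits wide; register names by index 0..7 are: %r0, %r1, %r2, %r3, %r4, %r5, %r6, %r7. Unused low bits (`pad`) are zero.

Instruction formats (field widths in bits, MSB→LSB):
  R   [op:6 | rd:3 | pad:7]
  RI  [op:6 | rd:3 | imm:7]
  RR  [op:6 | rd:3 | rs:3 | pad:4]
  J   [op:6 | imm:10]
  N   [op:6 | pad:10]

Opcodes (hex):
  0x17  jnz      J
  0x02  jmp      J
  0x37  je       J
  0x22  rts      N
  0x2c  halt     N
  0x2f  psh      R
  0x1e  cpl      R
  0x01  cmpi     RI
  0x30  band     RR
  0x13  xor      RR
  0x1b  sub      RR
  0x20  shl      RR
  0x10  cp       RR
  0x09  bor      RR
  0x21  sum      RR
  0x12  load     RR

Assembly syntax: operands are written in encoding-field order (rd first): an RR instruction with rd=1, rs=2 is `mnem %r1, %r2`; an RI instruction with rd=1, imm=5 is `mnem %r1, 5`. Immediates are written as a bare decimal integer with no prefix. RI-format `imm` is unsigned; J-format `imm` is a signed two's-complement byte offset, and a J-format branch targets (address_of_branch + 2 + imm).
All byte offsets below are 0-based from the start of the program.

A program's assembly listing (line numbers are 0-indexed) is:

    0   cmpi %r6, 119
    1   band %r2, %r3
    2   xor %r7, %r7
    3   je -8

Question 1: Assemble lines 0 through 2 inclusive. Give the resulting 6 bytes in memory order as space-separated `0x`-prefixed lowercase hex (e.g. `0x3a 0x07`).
0x07 0x77 0xc1 0x30 0x4f 0xf0

L0: cmpi op=0x1:6|rd=6:3|imm=119:7 ⇒ 0x0777 ⇒ big 07 77
L1: band op=0x30:6|rd=2:3|rs=3:3|pad=0:4 ⇒ 0xc130 ⇒ big c1 30
L2: xor op=0x13:6|rd=7:3|rs=7:3|pad=0:4 ⇒ 0x4ff0 ⇒ big 4f f0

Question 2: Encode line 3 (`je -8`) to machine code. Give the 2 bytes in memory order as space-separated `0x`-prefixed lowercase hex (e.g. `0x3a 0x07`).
0xdf 0xf8

line 3 (je): pack op=0x37:6|imm=-8:10 = 0xdff8; big→ df f8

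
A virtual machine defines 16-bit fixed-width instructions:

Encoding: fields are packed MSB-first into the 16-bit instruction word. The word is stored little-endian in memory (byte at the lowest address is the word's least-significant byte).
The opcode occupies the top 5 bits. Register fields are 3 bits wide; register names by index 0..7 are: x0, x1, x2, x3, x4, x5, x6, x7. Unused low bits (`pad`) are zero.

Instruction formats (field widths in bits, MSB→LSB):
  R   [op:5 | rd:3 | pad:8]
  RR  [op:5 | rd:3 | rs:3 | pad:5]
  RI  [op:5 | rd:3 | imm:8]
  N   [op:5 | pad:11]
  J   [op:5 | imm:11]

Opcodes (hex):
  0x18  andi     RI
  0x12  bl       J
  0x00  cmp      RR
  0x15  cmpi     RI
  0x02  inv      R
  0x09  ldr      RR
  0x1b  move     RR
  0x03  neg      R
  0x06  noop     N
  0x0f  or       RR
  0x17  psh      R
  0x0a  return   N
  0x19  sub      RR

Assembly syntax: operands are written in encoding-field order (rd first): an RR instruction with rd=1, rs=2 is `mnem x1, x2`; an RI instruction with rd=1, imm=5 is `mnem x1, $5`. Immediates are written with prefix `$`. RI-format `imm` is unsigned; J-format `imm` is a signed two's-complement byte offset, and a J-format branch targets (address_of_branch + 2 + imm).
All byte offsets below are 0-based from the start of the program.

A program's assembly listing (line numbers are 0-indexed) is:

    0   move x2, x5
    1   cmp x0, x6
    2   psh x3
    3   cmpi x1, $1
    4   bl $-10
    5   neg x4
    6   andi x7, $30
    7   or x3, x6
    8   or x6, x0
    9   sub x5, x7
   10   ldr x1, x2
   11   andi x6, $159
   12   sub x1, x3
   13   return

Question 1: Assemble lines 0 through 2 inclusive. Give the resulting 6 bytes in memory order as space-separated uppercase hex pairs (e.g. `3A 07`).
line 0 (move): pack op=0x1b:5|rd=2:3|rs=5:3|pad=0:5 = 0xdaa0; little→ a0 da
line 1 (cmp): pack op=0x0:5|rd=0:3|rs=6:3|pad=0:5 = 0x00c0; little→ c0 00
line 2 (psh): pack op=0x17:5|rd=3:3|pad=0:8 = 0xbb00; little→ 00 bb

A0 DA C0 00 00 BB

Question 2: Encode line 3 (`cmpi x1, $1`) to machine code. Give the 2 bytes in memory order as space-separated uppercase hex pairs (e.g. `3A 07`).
01 A9

3. cmpi fields op=0x15:5|rd=1:3|imm=1:8 → word a901h → 01 a9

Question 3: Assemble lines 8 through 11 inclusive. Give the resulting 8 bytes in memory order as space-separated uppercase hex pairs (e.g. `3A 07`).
00 7E E0 CD 40 49 9F C6

8. or fields op=0xf:5|rd=6:3|rs=0:3|pad=0:5 → word 7e00h → 00 7e
9. sub fields op=0x19:5|rd=5:3|rs=7:3|pad=0:5 → word cde0h → e0 cd
10. ldr fields op=0x9:5|rd=1:3|rs=2:3|pad=0:5 → word 4940h → 40 49
11. andi fields op=0x18:5|rd=6:3|imm=159:8 → word c69fh → 9f c6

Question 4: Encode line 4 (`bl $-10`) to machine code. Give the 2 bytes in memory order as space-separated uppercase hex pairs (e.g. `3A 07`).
F6 97

4. bl fields op=0x12:5|imm=-10:11 → word 97f6h → f6 97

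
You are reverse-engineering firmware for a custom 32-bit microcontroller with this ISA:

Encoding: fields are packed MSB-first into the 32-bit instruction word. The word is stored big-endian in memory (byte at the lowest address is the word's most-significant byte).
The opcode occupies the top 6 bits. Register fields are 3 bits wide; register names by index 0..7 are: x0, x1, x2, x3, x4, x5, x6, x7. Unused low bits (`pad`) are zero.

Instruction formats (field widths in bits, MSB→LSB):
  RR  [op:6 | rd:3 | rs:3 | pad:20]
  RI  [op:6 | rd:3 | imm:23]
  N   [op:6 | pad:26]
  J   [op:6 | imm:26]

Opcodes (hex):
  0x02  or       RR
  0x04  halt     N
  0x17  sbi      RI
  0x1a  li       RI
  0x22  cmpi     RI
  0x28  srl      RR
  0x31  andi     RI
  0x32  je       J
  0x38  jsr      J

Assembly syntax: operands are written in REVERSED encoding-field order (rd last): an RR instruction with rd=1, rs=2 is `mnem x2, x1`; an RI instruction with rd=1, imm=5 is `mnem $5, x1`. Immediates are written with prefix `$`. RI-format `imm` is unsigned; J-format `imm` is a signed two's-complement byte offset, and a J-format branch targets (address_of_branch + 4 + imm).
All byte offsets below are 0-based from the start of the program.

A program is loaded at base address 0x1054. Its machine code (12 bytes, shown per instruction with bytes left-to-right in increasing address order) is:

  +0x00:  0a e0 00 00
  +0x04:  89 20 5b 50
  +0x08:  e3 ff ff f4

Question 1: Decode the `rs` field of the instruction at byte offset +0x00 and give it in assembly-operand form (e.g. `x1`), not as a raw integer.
x6

[00] 0a e0 00 00 → 0x0ae00000
  opcode bits[31:26]=0x2: or/RR
  rd@[25:23]=0x5 ⇒ x5
  rs@[22:20]=0x6 ⇒ x6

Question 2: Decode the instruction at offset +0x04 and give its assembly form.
cmpi $2120528, x2

+0x04: 89 20 5b 50 ⇒ word 0x89205b50 (big)
  op=0x89205b50>>26=0x22 ⇒ cmpi (RI)
  rd: (w>>23)&0x7=0x2 → x2
  imm: (w>>0)&0x7fffff=0x205b50 → $2120528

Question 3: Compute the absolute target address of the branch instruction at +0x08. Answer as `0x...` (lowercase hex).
[08] e3 ff ff f4 → 0xe3fffff4
  op=0xe3fffff4>>26=0x38 ⇒ jsr (J)
  [25:0] imm=67108852 (s26→-12) = $-12
  target = base 0x1054 + off 0x08 + 4 + imm -12 = 0x1054

0x1054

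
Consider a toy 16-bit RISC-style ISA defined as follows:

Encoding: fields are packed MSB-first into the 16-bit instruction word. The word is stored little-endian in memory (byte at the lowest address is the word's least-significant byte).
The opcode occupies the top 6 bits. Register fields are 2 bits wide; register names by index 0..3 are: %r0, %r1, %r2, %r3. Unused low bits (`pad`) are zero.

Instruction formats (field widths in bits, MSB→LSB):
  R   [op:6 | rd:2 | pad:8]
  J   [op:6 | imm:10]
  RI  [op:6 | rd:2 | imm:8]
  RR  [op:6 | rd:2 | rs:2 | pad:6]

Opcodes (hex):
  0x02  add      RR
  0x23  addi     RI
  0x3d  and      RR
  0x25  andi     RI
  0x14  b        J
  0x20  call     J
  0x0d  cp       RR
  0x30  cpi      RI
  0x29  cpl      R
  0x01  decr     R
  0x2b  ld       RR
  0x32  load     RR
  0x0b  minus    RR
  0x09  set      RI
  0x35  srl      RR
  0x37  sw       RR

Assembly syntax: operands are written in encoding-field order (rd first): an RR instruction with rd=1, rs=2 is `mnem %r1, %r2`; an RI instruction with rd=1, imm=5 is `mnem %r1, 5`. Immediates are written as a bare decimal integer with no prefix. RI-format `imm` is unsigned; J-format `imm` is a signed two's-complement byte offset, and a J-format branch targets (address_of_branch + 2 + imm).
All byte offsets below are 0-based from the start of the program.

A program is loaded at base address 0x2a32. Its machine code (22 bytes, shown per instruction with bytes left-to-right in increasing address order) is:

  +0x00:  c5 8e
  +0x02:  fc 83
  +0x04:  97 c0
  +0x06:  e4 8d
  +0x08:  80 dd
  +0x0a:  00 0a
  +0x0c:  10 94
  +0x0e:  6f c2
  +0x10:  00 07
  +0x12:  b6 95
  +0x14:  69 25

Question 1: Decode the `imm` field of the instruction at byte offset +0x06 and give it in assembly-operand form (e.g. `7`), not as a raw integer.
@+06  little-endian(e4 8d) = 0x8de4
  opcode bits[15:10]=0x23: addi/RI
  rd@[9:8]=0x1 ⇒ %r1
  imm@[7:0]=0xe4 ⇒ 228

228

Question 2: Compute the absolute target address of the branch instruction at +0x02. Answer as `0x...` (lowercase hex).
0x2a32

@+02  little-endian(fc 83) = 0x83fc
  top 6b → 0x20 → call [J]
  [9:0] imm=1020 (s10→-4) = -4
  target = base 0x2a32 + off 0x02 + 2 + imm -4 = 0x2a32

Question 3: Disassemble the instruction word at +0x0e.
cpi %r2, 111

off 0x0e: read 6f c2 as little → 0xc26f
  top 6b → 0x30 → cpi [RI]
  rd@[9:8]=0x2 ⇒ %r2
  imm@[7:0]=0x6f ⇒ 111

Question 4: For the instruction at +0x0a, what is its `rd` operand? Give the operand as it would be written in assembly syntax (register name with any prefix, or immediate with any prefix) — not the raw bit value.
[0a] 00 0a → 0x0a00
  opcode bits[15:10]=0x2: add/RR
  [9:8] rd=2 = %r2
  [7:6] rs=0 = %r0

%r2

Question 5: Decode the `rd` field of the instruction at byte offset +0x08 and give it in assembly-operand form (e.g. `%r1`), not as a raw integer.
%r1

+0x08: 80 dd ⇒ word 0xdd80 (little)
  op=0xdd80>>10=0x37 ⇒ sw (RR)
  [9:8] rd=1 = %r1
  [7:6] rs=2 = %r2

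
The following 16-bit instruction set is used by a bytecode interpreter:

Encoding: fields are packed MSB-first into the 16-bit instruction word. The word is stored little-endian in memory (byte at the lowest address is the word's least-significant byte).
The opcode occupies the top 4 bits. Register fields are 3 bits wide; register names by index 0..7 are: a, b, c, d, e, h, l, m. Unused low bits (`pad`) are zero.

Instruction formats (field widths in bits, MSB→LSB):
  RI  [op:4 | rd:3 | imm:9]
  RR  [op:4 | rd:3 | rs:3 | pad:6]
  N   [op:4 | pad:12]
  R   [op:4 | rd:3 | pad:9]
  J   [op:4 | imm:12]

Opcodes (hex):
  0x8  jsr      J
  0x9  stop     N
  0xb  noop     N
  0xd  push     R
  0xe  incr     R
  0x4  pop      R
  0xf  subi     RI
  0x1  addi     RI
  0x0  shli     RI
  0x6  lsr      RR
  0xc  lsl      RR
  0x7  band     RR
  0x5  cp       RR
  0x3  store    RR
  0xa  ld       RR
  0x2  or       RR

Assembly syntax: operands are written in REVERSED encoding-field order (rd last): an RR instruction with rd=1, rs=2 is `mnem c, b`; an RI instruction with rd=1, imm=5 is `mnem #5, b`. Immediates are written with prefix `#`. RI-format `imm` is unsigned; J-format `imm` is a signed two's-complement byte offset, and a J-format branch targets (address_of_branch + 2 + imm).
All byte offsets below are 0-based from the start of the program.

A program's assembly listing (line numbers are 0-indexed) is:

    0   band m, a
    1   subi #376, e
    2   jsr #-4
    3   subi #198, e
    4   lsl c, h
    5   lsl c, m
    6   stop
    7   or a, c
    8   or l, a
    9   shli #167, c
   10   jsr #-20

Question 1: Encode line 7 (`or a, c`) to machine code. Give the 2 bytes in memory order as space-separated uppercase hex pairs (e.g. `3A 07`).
line 7 (or): pack op=0x2:4|rd=2:3|rs=0:3|pad=0:6 = 0x2400; little→ 00 24

00 24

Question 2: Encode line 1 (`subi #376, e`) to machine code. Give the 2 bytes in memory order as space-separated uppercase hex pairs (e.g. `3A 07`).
78 F9

line 1 (subi): pack op=0xf:4|rd=4:3|imm=376:9 = 0xf978; little→ 78 f9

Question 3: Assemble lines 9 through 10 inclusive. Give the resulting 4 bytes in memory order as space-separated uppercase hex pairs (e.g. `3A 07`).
A7 04 EC 8F

line 9 (shli): pack op=0x0:4|rd=2:3|imm=167:9 = 0x04a7; little→ a7 04
line 10 (jsr): pack op=0x8:4|imm=-20:12 = 0x8fec; little→ ec 8f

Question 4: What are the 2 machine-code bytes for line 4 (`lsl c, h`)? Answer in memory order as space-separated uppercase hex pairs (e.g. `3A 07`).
80 CA

L4: lsl op=0xc:4|rd=5:3|rs=2:3|pad=0:6 ⇒ 0xca80 ⇒ little 80 ca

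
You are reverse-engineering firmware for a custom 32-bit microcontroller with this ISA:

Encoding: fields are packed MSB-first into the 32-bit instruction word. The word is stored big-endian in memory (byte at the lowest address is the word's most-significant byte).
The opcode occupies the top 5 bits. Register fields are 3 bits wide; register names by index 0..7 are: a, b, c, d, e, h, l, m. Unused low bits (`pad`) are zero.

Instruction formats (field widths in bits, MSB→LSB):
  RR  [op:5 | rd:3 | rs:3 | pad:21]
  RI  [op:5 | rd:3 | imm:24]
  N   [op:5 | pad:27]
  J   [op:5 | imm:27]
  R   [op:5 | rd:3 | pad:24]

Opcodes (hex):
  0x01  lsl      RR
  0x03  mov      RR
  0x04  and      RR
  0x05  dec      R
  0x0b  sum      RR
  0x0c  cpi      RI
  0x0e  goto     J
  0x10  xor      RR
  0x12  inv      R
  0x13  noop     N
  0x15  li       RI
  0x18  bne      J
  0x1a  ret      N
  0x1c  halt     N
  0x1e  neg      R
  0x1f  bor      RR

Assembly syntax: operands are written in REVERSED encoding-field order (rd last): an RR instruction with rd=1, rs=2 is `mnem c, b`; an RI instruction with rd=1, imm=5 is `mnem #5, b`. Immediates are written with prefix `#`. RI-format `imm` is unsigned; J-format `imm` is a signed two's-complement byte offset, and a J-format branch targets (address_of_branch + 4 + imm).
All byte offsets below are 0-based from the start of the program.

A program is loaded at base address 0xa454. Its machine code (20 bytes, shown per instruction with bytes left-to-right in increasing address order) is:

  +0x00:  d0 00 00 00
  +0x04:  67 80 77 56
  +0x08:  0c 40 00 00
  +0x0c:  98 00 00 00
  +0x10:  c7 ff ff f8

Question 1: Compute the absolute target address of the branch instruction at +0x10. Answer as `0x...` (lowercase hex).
0xa460

+0x10: c7 ff ff f8 ⇒ word 0xc7fffff8 (big)
  opcode bits[31:27]=0x18: bne/J
  imm@[26:0]=0x7fffff8 (s27→-8) ⇒ #-8
  target = base 0xa454 + off 0x10 + 4 + imm -8 = 0xa460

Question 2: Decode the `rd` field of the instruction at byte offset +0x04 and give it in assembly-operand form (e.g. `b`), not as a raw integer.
[04] 67 80 77 56 → 0x67807756
  op=0x67807756>>27=0xc ⇒ cpi (RI)
  [26:24] rd=7 = m
  [23:0] imm=8419158 = #8419158

m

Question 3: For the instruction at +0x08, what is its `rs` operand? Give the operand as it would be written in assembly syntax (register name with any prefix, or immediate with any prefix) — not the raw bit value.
c

@+08  big-endian(0c 40 00 00) = 0x0c400000
  top 5b → 0x1 → lsl [RR]
  rd@[26:24]=0x4 ⇒ e
  rs@[23:21]=0x2 ⇒ c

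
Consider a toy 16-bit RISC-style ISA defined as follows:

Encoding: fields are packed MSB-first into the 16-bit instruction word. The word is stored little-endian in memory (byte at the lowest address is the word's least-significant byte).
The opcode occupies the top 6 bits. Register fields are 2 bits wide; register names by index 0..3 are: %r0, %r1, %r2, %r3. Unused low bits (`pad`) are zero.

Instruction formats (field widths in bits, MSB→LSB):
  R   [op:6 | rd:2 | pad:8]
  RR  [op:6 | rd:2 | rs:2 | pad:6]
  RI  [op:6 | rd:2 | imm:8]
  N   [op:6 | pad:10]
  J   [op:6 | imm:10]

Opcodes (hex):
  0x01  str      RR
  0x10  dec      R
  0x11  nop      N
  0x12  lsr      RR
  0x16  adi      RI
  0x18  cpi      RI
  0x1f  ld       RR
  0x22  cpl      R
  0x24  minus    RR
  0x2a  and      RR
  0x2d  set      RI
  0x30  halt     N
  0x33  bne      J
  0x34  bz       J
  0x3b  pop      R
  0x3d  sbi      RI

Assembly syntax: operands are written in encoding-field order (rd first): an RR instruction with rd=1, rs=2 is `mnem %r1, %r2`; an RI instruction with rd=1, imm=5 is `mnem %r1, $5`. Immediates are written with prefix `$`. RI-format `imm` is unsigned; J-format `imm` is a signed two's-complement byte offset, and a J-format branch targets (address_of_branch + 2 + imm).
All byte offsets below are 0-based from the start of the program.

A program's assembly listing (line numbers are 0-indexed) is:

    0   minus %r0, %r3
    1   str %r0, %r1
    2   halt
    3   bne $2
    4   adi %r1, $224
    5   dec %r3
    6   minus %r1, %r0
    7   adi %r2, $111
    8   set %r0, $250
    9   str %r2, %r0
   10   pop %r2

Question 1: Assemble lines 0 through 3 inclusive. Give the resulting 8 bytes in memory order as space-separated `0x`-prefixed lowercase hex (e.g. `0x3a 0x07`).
0xc0 0x90 0x40 0x04 0x00 0xc0 0x02 0xcc

line 0 (minus): pack op=0x24:6|rd=0:2|rs=3:2|pad=0:6 = 0x90c0; little→ c0 90
line 1 (str): pack op=0x1:6|rd=0:2|rs=1:2|pad=0:6 = 0x0440; little→ 40 04
line 2 (halt): pack op=0x30:6|pad=0:10 = 0xc000; little→ 00 c0
line 3 (bne): pack op=0x33:6|imm=2:10 = 0xcc02; little→ 02 cc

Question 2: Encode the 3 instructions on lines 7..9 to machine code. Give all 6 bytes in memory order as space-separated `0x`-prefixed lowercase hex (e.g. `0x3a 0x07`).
0x6f 0x5a 0xfa 0xb4 0x00 0x06

line 7 (adi): pack op=0x16:6|rd=2:2|imm=111:8 = 0x5a6f; little→ 6f 5a
line 8 (set): pack op=0x2d:6|rd=0:2|imm=250:8 = 0xb4fa; little→ fa b4
line 9 (str): pack op=0x1:6|rd=2:2|rs=0:2|pad=0:6 = 0x0600; little→ 00 06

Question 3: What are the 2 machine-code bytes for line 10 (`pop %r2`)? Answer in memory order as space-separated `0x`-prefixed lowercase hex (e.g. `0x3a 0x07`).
0x00 0xee

10. pop fields op=0x3b:6|rd=2:2|pad=0:8 → word ee00h → 00 ee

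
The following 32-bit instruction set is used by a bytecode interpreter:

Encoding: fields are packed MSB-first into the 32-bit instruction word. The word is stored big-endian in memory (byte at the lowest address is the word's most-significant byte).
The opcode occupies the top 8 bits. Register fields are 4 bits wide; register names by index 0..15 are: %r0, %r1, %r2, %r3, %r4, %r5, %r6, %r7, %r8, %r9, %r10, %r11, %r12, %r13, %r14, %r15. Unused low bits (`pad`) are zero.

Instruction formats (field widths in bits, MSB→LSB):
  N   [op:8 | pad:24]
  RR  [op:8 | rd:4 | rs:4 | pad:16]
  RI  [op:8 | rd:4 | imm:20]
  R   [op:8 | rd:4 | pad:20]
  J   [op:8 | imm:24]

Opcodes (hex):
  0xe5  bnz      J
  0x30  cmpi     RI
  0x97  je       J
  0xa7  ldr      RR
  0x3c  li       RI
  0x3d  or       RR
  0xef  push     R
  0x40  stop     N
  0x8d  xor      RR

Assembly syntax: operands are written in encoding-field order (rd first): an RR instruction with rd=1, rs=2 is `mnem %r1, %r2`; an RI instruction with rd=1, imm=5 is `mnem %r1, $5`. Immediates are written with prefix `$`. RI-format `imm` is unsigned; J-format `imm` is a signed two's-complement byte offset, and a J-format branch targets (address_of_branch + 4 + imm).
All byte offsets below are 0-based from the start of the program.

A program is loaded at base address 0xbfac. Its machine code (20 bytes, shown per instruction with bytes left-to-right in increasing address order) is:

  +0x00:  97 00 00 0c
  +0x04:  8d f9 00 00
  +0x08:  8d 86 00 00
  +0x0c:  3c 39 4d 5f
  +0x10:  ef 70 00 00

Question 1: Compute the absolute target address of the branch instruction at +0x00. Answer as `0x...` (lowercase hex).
0xbfbc

@+00  big-endian(97 00 00 0c) = 0x9700000c
  op=0x9700000c>>24=0x97 ⇒ je (J)
  imm@[23:0]=0xc ⇒ $12
  target = base 0xbfac + off 0x00 + 4 + imm 12 = 0xbfbc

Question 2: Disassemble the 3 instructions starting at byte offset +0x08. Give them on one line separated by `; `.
@+08  big-endian(8d 86 00 00) = 0x8d860000
  op=0x8d860000>>24=0x8d ⇒ xor (RR)
  rd@[23:20]=0x8 ⇒ %r8
  rs@[19:16]=0x6 ⇒ %r6
@+0c  big-endian(3c 39 4d 5f) = 0x3c394d5f
  op=0x3c394d5f>>24=0x3c ⇒ li (RI)
  rd@[23:20]=0x3 ⇒ %r3
  imm@[19:0]=0x94d5f ⇒ $609631
@+10  big-endian(ef 70 00 00) = 0xef700000
  op=0xef700000>>24=0xef ⇒ push (R)
  rd@[23:20]=0x7 ⇒ %r7

xor %r8, %r6; li %r3, $609631; push %r7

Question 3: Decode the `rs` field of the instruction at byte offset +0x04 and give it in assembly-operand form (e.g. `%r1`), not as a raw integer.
%r9

[04] 8d f9 00 00 → 0x8df90000
  opcode bits[31:24]=0x8d: xor/RR
  [23:20] rd=15 = %r15
  [19:16] rs=9 = %r9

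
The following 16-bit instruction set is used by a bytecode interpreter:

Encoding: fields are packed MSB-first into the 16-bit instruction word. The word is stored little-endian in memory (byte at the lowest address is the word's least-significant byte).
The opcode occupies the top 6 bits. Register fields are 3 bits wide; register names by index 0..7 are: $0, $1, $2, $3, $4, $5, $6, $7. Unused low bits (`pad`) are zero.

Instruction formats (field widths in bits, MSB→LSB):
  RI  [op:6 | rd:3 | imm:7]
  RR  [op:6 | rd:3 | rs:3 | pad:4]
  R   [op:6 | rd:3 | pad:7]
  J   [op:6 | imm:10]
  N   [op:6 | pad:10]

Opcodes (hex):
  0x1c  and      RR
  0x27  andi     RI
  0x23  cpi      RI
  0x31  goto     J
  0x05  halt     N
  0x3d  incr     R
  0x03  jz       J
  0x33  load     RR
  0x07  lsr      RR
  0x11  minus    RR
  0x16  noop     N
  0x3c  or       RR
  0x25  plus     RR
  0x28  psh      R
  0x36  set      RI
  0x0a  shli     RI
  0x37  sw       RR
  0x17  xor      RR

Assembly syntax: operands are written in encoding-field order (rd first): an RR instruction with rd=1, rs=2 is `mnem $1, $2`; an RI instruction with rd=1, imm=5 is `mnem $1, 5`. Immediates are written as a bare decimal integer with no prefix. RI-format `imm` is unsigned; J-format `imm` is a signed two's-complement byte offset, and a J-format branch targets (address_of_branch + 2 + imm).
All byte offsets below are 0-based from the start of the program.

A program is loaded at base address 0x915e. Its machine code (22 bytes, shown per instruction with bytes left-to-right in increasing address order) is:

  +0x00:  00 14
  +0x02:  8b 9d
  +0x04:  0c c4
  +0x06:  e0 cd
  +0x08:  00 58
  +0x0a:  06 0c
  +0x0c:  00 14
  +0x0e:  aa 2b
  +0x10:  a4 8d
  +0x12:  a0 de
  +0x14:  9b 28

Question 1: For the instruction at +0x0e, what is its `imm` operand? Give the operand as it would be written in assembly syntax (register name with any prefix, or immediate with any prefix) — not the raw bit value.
@+0e  little-endian(aa 2b) = 0x2baa
  op=0x2baa>>10=0xa ⇒ shli (RI)
  rd@[9:7]=0x7 ⇒ $7
  imm@[6:0]=0x2a ⇒ 42

42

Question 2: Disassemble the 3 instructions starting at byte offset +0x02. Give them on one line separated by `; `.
andi $3, 11; goto 12; load $3, $6

off 0x02: read 8b 9d as little → 0x9d8b
  top 6b → 0x27 → andi [RI]
  [9:7] rd=3 = $3
  [6:0] imm=11 = 11
off 0x04: read 0c c4 as little → 0xc40c
  top 6b → 0x31 → goto [J]
  [9:0] imm=12 = 12
off 0x06: read e0 cd as little → 0xcde0
  top 6b → 0x33 → load [RR]
  [9:7] rd=3 = $3
  [6:4] rs=6 = $6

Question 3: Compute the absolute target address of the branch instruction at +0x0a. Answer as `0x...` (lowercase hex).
0x9170

[0a] 06 0c → 0x0c06
  op=0x0c06>>10=0x3 ⇒ jz (J)
  imm@[9:0]=0x6 ⇒ 6
  target = base 0x915e + off 0x0a + 2 + imm 6 = 0x9170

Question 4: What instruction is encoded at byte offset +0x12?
sw $5, $2

[12] a0 de → 0xdea0
  opcode bits[15:10]=0x37: sw/RR
  [9:7] rd=5 = $5
  [6:4] rs=2 = $2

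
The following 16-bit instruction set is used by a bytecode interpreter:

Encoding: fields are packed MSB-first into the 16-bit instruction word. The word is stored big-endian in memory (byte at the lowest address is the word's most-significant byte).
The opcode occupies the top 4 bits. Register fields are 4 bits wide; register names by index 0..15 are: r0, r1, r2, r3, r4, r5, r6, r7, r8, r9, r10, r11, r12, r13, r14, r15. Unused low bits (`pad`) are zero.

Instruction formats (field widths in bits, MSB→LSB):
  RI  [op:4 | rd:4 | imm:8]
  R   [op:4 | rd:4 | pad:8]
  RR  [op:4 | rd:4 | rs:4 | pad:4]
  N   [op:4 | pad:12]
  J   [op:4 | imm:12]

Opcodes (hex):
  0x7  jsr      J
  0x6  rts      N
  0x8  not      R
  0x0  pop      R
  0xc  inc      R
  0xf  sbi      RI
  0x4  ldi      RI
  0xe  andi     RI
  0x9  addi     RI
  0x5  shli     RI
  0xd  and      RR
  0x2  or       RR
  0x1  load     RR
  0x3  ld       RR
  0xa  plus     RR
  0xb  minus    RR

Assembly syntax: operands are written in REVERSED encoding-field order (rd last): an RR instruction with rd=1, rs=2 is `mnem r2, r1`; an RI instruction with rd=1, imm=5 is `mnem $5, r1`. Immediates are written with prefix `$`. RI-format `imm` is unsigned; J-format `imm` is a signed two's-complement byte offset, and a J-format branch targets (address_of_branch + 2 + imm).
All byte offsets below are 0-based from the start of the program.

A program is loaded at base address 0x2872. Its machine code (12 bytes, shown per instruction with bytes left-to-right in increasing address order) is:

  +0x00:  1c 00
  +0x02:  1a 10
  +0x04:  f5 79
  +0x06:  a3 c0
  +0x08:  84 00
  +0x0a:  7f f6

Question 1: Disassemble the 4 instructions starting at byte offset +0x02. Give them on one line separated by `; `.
off 0x02: read 1a 10 as big → 0x1a10
  op=0x1a10>>12=0x1 ⇒ load (RR)
  [11:8] rd=10 = r10
  [7:4] rs=1 = r1
off 0x04: read f5 79 as big → 0xf579
  op=0xf579>>12=0xf ⇒ sbi (RI)
  [11:8] rd=5 = r5
  [7:0] imm=121 = $121
off 0x06: read a3 c0 as big → 0xa3c0
  op=0xa3c0>>12=0xa ⇒ plus (RR)
  [11:8] rd=3 = r3
  [7:4] rs=12 = r12
off 0x08: read 84 00 as big → 0x8400
  op=0x8400>>12=0x8 ⇒ not (R)
  [11:8] rd=4 = r4

load r1, r10; sbi $121, r5; plus r12, r3; not r4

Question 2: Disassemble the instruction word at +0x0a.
off 0x0a: read 7f f6 as big → 0x7ff6
  op=0x7ff6>>12=0x7 ⇒ jsr (J)
  imm: (w>>0)&0xfff=0xff6 (s12→-10) → $-10

jsr $-10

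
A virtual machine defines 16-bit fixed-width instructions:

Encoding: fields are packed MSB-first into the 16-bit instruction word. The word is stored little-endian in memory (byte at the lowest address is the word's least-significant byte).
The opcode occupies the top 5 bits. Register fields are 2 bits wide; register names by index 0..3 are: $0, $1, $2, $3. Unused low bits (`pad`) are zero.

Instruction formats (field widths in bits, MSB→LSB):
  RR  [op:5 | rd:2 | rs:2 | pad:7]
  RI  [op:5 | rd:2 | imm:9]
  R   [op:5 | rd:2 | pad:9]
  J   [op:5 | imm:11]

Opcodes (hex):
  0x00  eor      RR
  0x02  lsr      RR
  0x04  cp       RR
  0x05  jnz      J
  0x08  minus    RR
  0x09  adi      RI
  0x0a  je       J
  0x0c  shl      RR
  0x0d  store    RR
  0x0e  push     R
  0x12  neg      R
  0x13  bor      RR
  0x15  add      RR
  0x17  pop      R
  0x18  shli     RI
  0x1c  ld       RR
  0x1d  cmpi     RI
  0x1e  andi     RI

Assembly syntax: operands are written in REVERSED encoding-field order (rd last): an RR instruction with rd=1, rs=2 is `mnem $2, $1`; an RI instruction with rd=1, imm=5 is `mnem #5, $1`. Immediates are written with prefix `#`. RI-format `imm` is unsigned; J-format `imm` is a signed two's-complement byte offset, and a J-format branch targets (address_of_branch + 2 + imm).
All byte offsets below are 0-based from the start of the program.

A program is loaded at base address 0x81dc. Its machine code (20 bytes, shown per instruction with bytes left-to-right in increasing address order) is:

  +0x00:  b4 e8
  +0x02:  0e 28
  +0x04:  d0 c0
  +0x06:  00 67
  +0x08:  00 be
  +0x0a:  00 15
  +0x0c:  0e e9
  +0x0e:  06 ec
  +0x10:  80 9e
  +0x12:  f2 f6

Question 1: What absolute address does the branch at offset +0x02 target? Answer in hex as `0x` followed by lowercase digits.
off 0x02: read 0e 28 as little → 0x280e
  top 5b → 0x5 → jnz [J]
  imm: (w>>0)&0x7ff=0xe → #14
  target = base 0x81dc + off 0x02 + 2 + imm 14 = 0x81ee

0x81ee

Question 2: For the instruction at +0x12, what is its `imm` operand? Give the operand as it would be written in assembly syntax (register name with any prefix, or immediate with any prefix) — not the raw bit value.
#242

@+12  little-endian(f2 f6) = 0xf6f2
  top 5b → 0x1e → andi [RI]
  [10:9] rd=3 = $3
  [8:0] imm=242 = #242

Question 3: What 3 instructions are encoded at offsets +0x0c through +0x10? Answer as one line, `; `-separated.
cmpi #270, $0; cmpi #6, $2; bor $1, $3

@+0c  little-endian(0e e9) = 0xe90e
  opcode bits[15:11]=0x1d: cmpi/RI
  rd@[10:9]=0x0 ⇒ $0
  imm@[8:0]=0x10e ⇒ #270
@+0e  little-endian(06 ec) = 0xec06
  opcode bits[15:11]=0x1d: cmpi/RI
  rd@[10:9]=0x2 ⇒ $2
  imm@[8:0]=0x6 ⇒ #6
@+10  little-endian(80 9e) = 0x9e80
  opcode bits[15:11]=0x13: bor/RR
  rd@[10:9]=0x3 ⇒ $3
  rs@[8:7]=0x1 ⇒ $1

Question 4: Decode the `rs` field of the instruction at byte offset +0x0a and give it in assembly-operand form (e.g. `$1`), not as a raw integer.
+0x0a: 00 15 ⇒ word 0x1500 (little)
  op=0x1500>>11=0x2 ⇒ lsr (RR)
  rd: (w>>9)&0x3=0x2 → $2
  rs: (w>>7)&0x3=0x2 → $2

$2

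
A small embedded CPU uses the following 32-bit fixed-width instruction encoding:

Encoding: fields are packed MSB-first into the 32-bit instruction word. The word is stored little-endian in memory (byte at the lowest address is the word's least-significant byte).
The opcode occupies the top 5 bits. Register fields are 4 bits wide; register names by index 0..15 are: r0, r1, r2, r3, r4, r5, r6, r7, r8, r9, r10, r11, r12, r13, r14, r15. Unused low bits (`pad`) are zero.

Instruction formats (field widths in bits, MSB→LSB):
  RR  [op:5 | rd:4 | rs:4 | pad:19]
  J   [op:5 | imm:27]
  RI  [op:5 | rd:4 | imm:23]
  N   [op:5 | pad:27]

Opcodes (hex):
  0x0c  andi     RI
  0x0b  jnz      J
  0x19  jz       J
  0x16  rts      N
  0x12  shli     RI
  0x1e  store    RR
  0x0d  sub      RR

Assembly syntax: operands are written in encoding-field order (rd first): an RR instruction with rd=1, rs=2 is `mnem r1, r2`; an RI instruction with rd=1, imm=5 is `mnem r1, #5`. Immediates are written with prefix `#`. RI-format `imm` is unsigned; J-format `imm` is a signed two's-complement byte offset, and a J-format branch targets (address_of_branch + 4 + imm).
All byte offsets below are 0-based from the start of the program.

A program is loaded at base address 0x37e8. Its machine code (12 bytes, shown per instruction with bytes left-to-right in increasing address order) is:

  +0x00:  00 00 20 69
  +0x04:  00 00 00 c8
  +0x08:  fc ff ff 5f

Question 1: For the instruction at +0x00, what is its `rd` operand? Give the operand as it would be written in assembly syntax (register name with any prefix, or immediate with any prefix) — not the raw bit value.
@+00  little-endian(00 00 20 69) = 0x69200000
  top 5b → 0xd → sub [RR]
  rd@[26:23]=0x2 ⇒ r2
  rs@[22:19]=0x4 ⇒ r4

r2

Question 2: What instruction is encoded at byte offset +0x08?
off 0x08: read fc ff ff 5f as little → 0x5ffffffc
  opcode bits[31:27]=0xb: jnz/J
  [26:0] imm=134217724 (s27→-4) = #-4

jnz #-4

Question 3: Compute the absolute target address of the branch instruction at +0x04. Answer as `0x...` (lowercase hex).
0x37f0

+0x04: 00 00 00 c8 ⇒ word 0xc8000000 (little)
  opcode bits[31:27]=0x19: jz/J
  imm: (w>>0)&0x7ffffff=0x0 → #0
  target = base 0x37e8 + off 0x04 + 4 + imm 0 = 0x37f0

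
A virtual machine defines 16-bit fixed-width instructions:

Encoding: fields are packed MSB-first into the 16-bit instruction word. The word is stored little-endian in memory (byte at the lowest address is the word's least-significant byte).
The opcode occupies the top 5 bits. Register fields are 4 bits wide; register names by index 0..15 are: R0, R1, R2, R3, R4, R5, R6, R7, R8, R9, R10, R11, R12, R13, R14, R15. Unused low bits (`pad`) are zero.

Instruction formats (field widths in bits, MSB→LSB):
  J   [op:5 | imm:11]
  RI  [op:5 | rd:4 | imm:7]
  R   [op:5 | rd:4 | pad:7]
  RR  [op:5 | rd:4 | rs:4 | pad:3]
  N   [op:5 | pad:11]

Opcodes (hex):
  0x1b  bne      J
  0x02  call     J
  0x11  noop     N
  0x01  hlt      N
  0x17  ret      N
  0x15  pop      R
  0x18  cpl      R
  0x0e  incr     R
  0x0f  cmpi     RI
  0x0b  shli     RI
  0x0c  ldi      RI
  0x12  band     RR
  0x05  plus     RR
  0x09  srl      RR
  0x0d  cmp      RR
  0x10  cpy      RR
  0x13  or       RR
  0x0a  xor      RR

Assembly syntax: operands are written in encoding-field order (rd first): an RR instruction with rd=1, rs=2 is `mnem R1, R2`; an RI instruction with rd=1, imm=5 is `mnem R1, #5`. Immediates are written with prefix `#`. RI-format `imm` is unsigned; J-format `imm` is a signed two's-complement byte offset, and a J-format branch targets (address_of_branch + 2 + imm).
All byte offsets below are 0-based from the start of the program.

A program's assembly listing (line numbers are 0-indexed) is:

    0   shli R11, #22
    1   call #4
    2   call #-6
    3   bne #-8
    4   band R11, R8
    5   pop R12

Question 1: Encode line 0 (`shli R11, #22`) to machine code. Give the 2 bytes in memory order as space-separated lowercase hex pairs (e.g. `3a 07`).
96 5d

line 0 (shli): pack op=0xb:5|rd=11:4|imm=22:7 = 0x5d96; little→ 96 5d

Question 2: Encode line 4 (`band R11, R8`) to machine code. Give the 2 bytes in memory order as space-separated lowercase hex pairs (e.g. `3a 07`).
L4: band op=0x12:5|rd=11:4|rs=8:4|pad=0:3 ⇒ 0x95c0 ⇒ little c0 95

c0 95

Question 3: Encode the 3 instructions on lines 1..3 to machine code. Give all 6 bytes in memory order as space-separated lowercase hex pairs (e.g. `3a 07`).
04 10 fa 17 f8 df

L1: call op=0x2:5|imm=4:11 ⇒ 0x1004 ⇒ little 04 10
L2: call op=0x2:5|imm=-6:11 ⇒ 0x17fa ⇒ little fa 17
L3: bne op=0x1b:5|imm=-8:11 ⇒ 0xdff8 ⇒ little f8 df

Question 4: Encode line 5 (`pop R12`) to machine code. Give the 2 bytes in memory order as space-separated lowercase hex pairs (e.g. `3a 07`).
L5: pop op=0x15:5|rd=12:4|pad=0:7 ⇒ 0xae00 ⇒ little 00 ae

00 ae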